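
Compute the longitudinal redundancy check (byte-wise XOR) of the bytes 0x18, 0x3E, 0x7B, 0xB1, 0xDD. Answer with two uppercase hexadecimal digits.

XOR the bytes together:
  start with 0x18
  0x18 ⊕ 0x3E = 0x26
  0x26 ⊕ 0x7B = 0x5D
  0x5D ⊕ 0xB1 = 0xEC
  0xEC ⊕ 0xDD = 0x31

31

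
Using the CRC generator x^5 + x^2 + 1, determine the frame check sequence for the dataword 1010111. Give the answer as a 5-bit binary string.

00110

Append 5 zeros: 101011100000. Divide by 100101 (XOR where the leading bit is 1):
  pos 0: 101011 XOR 100101 = 001110
  pos 2: 111010 XOR 100101 = 011111
  pos 3: 111110 XOR 100101 = 011011
  pos 4: 110110 XOR 100101 = 010011
  pos 5: 100110 XOR 100101 = 000011
Remainder (last 5 bits) = 00110. This is the CRC / FCS.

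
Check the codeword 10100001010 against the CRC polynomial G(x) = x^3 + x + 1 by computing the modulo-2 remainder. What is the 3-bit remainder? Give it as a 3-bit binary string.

Modulo-2 division of 10100001010 by 1011:
  pos 0: 1010 XOR 1011 = 0001
  pos 3: 1000 XOR 1011 = 0011
  pos 5: 1110 XOR 1011 = 0101
  pos 6: 1011 XOR 1011 = 0000
Remainder = 000 (zero — the frame passes the CRC check).

000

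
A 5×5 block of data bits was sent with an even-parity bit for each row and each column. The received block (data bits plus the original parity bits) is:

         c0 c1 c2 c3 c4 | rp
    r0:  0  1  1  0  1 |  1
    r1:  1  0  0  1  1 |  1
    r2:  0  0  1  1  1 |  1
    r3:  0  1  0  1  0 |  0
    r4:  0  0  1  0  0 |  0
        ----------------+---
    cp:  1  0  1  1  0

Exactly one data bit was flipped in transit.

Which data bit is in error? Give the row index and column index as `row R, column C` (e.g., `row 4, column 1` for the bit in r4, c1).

row 4, column 4

Recompute each row's even parity and compare to rp:
  r0: data parity 1, sent rp 1 → ok
  r1: data parity 1, sent rp 1 → ok
  r2: data parity 1, sent rp 1 → ok
  r3: data parity 0, sent rp 0 → ok
  r4: data parity 1, sent rp 0 → mismatch
Recompute each column's even parity and compare to cp:
  c0: data parity 1, sent cp 1 → ok
  c1: data parity 0, sent cp 0 → ok
  c2: data parity 1, sent cp 1 → ok
  c3: data parity 1, sent cp 1 → ok
  c4: data parity 1, sent cp 0 → mismatch
Exactly one row (r4) and one column (c4) fail → the flipped bit is at their intersection.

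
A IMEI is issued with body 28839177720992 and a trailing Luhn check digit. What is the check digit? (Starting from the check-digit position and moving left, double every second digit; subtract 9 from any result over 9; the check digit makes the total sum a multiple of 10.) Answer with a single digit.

Partial digits right→left: 2 9 9 0 2 7 7 7 1 9 3 8 8 2
Double every second digit counting from the check-digit position (so the 1st, 3rd, 5th, ... of the partial from the right).
  doubled (with −9 where >9): 4 9 4 5 2 6 7 → sum 37
  kept as-is: 9 0 7 7 9 8 2 → sum 42
Total = 37 + 42 = 79.
Check digit = (10 − (79 mod 10)) mod 10 = 1.

1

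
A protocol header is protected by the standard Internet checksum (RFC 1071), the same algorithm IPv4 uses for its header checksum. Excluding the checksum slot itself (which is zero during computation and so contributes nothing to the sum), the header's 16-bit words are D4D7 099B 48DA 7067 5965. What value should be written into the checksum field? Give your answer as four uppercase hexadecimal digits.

0EE6

One's-complement addition (fold any carry out of bit 15 back into bit 0):
  0xD4D7 + 0x099B = 0x0DE72
  0xDE72 + 0x48DA = 0x1274C → wrap carry → 0x274D
  0x274D + 0x7067 = 0x097B4
  0x97B4 + 0x5965 = 0x0F119
One's-complement sum = 0xF119.
Checksum = ~0xF119 & 0xFFFF = 0x0EE6.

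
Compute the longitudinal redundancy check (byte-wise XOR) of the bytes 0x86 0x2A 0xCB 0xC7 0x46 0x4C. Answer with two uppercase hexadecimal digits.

XOR the bytes together:
  start with 0x86
  0x86 ⊕ 0x2A = 0xAC
  0xAC ⊕ 0xCB = 0x67
  0x67 ⊕ 0xC7 = 0xA0
  0xA0 ⊕ 0x46 = 0xE6
  0xE6 ⊕ 0x4C = 0xAA

AA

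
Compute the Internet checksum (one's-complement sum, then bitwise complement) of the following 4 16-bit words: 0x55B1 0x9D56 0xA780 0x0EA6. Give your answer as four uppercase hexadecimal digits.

One's-complement addition (fold any carry out of bit 15 back into bit 0):
  0x55B1 + 0x9D56 = 0x0F307
  0xF307 + 0xA780 = 0x19A87 → wrap carry → 0x9A88
  0x9A88 + 0x0EA6 = 0x0A92E
One's-complement sum = 0xA92E.
Checksum = ~0xA92E & 0xFFFF = 0x56D1.

56D1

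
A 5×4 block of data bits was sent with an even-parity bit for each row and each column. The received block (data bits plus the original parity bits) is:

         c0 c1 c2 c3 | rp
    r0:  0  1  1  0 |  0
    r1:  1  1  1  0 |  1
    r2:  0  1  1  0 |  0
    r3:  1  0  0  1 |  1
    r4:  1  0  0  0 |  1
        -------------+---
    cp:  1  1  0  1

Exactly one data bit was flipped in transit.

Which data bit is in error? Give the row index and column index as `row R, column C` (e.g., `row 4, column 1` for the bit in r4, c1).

Recompute each row's even parity and compare to rp:
  r0: data parity 0, sent rp 0 → ok
  r1: data parity 1, sent rp 1 → ok
  r2: data parity 0, sent rp 0 → ok
  r3: data parity 0, sent rp 1 → mismatch
  r4: data parity 1, sent rp 1 → ok
Recompute each column's even parity and compare to cp:
  c0: data parity 1, sent cp 1 → ok
  c1: data parity 1, sent cp 1 → ok
  c2: data parity 1, sent cp 0 → mismatch
  c3: data parity 1, sent cp 1 → ok
Exactly one row (r3) and one column (c2) fail → the flipped bit is at their intersection.

row 3, column 2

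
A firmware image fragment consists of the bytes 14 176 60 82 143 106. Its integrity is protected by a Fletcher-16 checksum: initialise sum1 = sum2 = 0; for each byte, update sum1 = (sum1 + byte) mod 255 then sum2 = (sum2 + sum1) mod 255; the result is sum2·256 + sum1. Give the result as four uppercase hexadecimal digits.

3947

Running sums (mod 255):
  after byte 0 (14): sum1=14, sum2=14
  after byte 1 (176): sum1=190, sum2=204
  after byte 2 (60): sum1=250, sum2=199
  after byte 3 (82): sum1=77, sum2=21
  after byte 4 (143): sum1=220, sum2=241
  after byte 5 (106): sum1=71, sum2=57
Checksum = sum2·256 + sum1 = 57·256 + 71 = 14663 = 0x3947.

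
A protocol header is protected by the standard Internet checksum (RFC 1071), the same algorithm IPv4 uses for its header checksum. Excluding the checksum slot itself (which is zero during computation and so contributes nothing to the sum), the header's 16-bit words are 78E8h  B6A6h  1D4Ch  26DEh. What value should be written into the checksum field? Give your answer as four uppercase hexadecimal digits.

One's-complement addition (fold any carry out of bit 15 back into bit 0):
  0x78E8 + 0xB6A6 = 0x12F8E → wrap carry → 0x2F8F
  0x2F8F + 0x1D4C = 0x04CDB
  0x4CDB + 0x26DE = 0x073B9
One's-complement sum = 0x73B9.
Checksum = ~0x73B9 & 0xFFFF = 0x8C46.

8C46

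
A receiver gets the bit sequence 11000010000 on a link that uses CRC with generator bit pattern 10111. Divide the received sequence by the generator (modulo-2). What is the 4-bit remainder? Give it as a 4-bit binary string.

Modulo-2 division of 11000010000 by 10111:
  pos 0: 11000 XOR 10111 = 01111
  pos 1: 11110 XOR 10111 = 01001
  pos 2: 10011 XOR 10111 = 00100
  pos 4: 10000 XOR 10111 = 00111
  pos 6: 11100 XOR 10111 = 01011
Remainder = 1011 (nonzero — an error is detected).

1011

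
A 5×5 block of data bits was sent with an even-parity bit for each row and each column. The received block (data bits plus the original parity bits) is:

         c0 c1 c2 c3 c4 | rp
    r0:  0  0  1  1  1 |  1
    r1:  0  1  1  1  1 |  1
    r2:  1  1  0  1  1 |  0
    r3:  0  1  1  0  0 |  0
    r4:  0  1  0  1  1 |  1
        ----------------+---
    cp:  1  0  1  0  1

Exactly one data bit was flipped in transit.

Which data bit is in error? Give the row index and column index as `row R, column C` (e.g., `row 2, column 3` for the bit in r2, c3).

Recompute each row's even parity and compare to rp:
  r0: data parity 1, sent rp 1 → ok
  r1: data parity 0, sent rp 1 → mismatch
  r2: data parity 0, sent rp 0 → ok
  r3: data parity 0, sent rp 0 → ok
  r4: data parity 1, sent rp 1 → ok
Recompute each column's even parity and compare to cp:
  c0: data parity 1, sent cp 1 → ok
  c1: data parity 0, sent cp 0 → ok
  c2: data parity 1, sent cp 1 → ok
  c3: data parity 0, sent cp 0 → ok
  c4: data parity 0, sent cp 1 → mismatch
Exactly one row (r1) and one column (c4) fail → the flipped bit is at their intersection.

row 1, column 4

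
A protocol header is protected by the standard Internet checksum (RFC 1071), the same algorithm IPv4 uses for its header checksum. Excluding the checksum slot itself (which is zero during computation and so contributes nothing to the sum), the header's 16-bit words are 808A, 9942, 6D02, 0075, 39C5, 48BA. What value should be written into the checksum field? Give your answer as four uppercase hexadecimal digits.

F63B

One's-complement addition (fold any carry out of bit 15 back into bit 0):
  0x808A + 0x9942 = 0x119CC → wrap carry → 0x19CD
  0x19CD + 0x6D02 = 0x086CF
  0x86CF + 0x0075 = 0x08744
  0x8744 + 0x39C5 = 0x0C109
  0xC109 + 0x48BA = 0x109C3 → wrap carry → 0x09C4
One's-complement sum = 0x09C4.
Checksum = ~0x09C4 & 0xFFFF = 0xF63B.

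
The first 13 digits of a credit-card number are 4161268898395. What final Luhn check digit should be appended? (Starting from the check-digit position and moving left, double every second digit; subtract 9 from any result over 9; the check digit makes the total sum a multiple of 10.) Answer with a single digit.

Partial digits right→left: 5 9 3 8 9 8 8 6 2 1 6 1 4
Double every second digit counting from the check-digit position (so the 1st, 3rd, 5th, ... of the partial from the right).
  doubled (with −9 where >9): 1 6 9 7 4 3 8 → sum 38
  kept as-is: 9 8 8 6 1 1 → sum 33
Total = 38 + 33 = 71.
Check digit = (10 − (71 mod 10)) mod 10 = 9.

9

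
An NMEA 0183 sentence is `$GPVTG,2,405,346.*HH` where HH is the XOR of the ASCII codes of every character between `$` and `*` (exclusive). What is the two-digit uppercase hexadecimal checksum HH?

XOR the ASCII codes of the payload characters:
  'G' = 0x47 → acc = 0x47
  'P' = 0x50 → acc = 0x17
  'V' = 0x56 → acc = 0x41
  'T' = 0x54 → acc = 0x15
  'G' = 0x47 → acc = 0x52
  ',' = 0x2C → acc = 0x7E
  '2' = 0x32 → acc = 0x4C
  ',' = 0x2C → acc = 0x60
  '4' = 0x34 → acc = 0x54
  '0' = 0x30 → acc = 0x64
  '5' = 0x35 → acc = 0x51
  ',' = 0x2C → acc = 0x7D
  '3' = 0x33 → acc = 0x4E
  '4' = 0x34 → acc = 0x7A
  '6' = 0x36 → acc = 0x4C
  '.' = 0x2E → acc = 0x62
Checksum = 0x62.

62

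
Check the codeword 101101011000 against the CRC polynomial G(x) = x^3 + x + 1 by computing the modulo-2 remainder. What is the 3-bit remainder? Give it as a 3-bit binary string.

Modulo-2 division of 101101011000 by 1011:
  pos 0: 1011 XOR 1011 = 0000
  pos 5: 1011 XOR 1011 = 0000
Remainder = 000 (zero — the frame passes the CRC check).

000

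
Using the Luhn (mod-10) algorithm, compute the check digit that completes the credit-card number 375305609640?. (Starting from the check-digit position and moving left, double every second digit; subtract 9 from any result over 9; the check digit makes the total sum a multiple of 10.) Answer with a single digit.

8

Partial digits right→left: 0 4 6 9 0 6 5 0 3 5 7 3
Double every second digit counting from the check-digit position (so the 1st, 3rd, 5th, ... of the partial from the right).
  doubled (with −9 where >9): 0 3 0 1 6 5 → sum 15
  kept as-is: 4 9 6 0 5 3 → sum 27
Total = 15 + 27 = 42.
Check digit = (10 − (42 mod 10)) mod 10 = 8.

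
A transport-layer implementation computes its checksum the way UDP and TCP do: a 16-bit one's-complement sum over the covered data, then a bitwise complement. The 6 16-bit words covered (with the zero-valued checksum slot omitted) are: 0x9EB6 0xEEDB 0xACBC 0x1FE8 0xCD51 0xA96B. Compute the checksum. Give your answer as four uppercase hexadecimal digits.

One's-complement addition (fold any carry out of bit 15 back into bit 0):
  0x9EB6 + 0xEEDB = 0x18D91 → wrap carry → 0x8D92
  0x8D92 + 0xACBC = 0x13A4E → wrap carry → 0x3A4F
  0x3A4F + 0x1FE8 = 0x05A37
  0x5A37 + 0xCD51 = 0x12788 → wrap carry → 0x2789
  0x2789 + 0xA96B = 0x0D0F4
One's-complement sum = 0xD0F4.
Checksum = ~0xD0F4 & 0xFFFF = 0x2F0B.

2F0B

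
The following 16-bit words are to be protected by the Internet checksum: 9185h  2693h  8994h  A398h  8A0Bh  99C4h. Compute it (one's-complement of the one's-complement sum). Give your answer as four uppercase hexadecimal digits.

F6E9

One's-complement addition (fold any carry out of bit 15 back into bit 0):
  0x9185 + 0x2693 = 0x0B818
  0xB818 + 0x8994 = 0x141AC → wrap carry → 0x41AD
  0x41AD + 0xA398 = 0x0E545
  0xE545 + 0x8A0B = 0x16F50 → wrap carry → 0x6F51
  0x6F51 + 0x99C4 = 0x10915 → wrap carry → 0x0916
One's-complement sum = 0x0916.
Checksum = ~0x0916 & 0xFFFF = 0xF6E9.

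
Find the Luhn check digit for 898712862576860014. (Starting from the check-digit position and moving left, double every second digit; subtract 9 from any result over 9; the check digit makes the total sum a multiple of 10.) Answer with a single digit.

Partial digits right→left: 4 1 0 0 6 8 6 7 5 2 6 8 2 1 7 8 9 8
Double every second digit counting from the check-digit position (so the 1st, 3rd, 5th, ... of the partial from the right).
  doubled (with −9 where >9): 8 0 3 3 1 3 4 5 9 → sum 36
  kept as-is: 1 0 8 7 2 8 1 8 8 → sum 43
Total = 36 + 43 = 79.
Check digit = (10 − (79 mod 10)) mod 10 = 1.

1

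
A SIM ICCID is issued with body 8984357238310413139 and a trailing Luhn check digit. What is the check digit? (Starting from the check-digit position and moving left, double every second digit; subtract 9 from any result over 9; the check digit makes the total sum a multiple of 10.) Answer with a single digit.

Partial digits right→left: 9 3 1 3 1 4 0 1 3 8 3 2 7 5 3 4 8 9 8
Double every second digit counting from the check-digit position (so the 1st, 3rd, 5th, ... of the partial from the right).
  doubled (with −9 where >9): 9 2 2 0 6 6 5 6 7 7 → sum 50
  kept as-is: 3 3 4 1 8 2 5 4 9 → sum 39
Total = 50 + 39 = 89.
Check digit = (10 − (89 mod 10)) mod 10 = 1.

1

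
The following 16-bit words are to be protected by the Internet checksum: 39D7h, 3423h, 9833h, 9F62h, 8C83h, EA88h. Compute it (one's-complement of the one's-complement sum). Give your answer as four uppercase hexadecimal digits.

One's-complement addition (fold any carry out of bit 15 back into bit 0):
  0x39D7 + 0x3423 = 0x06DFA
  0x6DFA + 0x9833 = 0x1062D → wrap carry → 0x062E
  0x062E + 0x9F62 = 0x0A590
  0xA590 + 0x8C83 = 0x13213 → wrap carry → 0x3214
  0x3214 + 0xEA88 = 0x11C9C → wrap carry → 0x1C9D
One's-complement sum = 0x1C9D.
Checksum = ~0x1C9D & 0xFFFF = 0xE362.

E362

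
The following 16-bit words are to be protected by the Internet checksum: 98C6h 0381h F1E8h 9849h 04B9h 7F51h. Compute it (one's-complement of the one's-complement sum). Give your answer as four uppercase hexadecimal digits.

557B

One's-complement addition (fold any carry out of bit 15 back into bit 0):
  0x98C6 + 0x0381 = 0x09C47
  0x9C47 + 0xF1E8 = 0x18E2F → wrap carry → 0x8E30
  0x8E30 + 0x9849 = 0x12679 → wrap carry → 0x267A
  0x267A + 0x04B9 = 0x02B33
  0x2B33 + 0x7F51 = 0x0AA84
One's-complement sum = 0xAA84.
Checksum = ~0xAA84 & 0xFFFF = 0x557B.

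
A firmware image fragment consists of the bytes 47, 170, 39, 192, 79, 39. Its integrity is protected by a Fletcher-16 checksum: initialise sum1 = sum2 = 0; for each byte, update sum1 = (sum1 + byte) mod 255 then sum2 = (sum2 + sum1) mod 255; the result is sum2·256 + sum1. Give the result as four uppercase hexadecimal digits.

Running sums (mod 255):
  after byte 0 (47): sum1=47, sum2=47
  after byte 1 (170): sum1=217, sum2=9
  after byte 2 (39): sum1=1, sum2=10
  after byte 3 (192): sum1=193, sum2=203
  after byte 4 (79): sum1=17, sum2=220
  after byte 5 (39): sum1=56, sum2=21
Checksum = sum2·256 + sum1 = 21·256 + 56 = 5432 = 0x1538.

1538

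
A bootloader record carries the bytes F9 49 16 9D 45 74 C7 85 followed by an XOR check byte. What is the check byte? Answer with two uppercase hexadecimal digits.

48

XOR the bytes together:
  start with 0xF9
  0xF9 ⊕ 0x49 = 0xB0
  0xB0 ⊕ 0x16 = 0xA6
  0xA6 ⊕ 0x9D = 0x3B
  0x3B ⊕ 0x45 = 0x7E
  0x7E ⊕ 0x74 = 0x0A
  0x0A ⊕ 0xC7 = 0xCD
  0xCD ⊕ 0x85 = 0x48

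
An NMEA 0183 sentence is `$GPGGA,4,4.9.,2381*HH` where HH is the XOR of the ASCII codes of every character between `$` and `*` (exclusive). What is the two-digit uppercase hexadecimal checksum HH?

XOR the ASCII codes of the payload characters:
  'G' = 0x47 → acc = 0x47
  'P' = 0x50 → acc = 0x17
  'G' = 0x47 → acc = 0x50
  'G' = 0x47 → acc = 0x17
  'A' = 0x41 → acc = 0x56
  ',' = 0x2C → acc = 0x7A
  '4' = 0x34 → acc = 0x4E
  ',' = 0x2C → acc = 0x62
  '4' = 0x34 → acc = 0x56
  '.' = 0x2E → acc = 0x78
  '9' = 0x39 → acc = 0x41
  '.' = 0x2E → acc = 0x6F
  ',' = 0x2C → acc = 0x43
  '2' = 0x32 → acc = 0x71
  '3' = 0x33 → acc = 0x42
  '8' = 0x38 → acc = 0x7A
  '1' = 0x31 → acc = 0x4B
Checksum = 0x4B.

4B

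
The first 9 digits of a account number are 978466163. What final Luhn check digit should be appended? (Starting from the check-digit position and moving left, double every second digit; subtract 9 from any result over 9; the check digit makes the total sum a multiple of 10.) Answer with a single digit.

Partial digits right→left: 3 6 1 6 6 4 8 7 9
Double every second digit counting from the check-digit position (so the 1st, 3rd, 5th, ... of the partial from the right).
  doubled (with −9 where >9): 6 2 3 7 9 → sum 27
  kept as-is: 6 6 4 7 → sum 23
Total = 27 + 23 = 50.
Check digit = (10 − (50 mod 10)) mod 10 = 0.

0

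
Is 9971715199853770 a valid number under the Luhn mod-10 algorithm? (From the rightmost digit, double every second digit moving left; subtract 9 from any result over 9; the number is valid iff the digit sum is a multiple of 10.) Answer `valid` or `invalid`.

valid

From the right, keep odd positions and double even positions (subtract 9 from any doubled value over 9):
  doubled (positions 2,4,...): 5 6 7 9 1 5 5 9 → sum 47
  kept (positions 1,3,...): 0 7 5 9 1 1 1 9 → sum 33
Total = 80.
80 mod 10 = 0, so the number is valid.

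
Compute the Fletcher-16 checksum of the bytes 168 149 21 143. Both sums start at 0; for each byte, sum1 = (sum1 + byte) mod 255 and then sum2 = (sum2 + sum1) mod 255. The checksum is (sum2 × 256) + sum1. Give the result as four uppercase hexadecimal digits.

Running sums (mod 255):
  after byte 0 (168): sum1=168, sum2=168
  after byte 1 (149): sum1=62, sum2=230
  after byte 2 (21): sum1=83, sum2=58
  after byte 3 (143): sum1=226, sum2=29
Checksum = sum2·256 + sum1 = 29·256 + 226 = 7650 = 0x1DE2.

1DE2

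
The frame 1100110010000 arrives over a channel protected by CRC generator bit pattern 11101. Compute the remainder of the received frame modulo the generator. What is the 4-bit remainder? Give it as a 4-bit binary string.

Modulo-2 division of 1100110010000 by 11101:
  pos 0: 11001 XOR 11101 = 00100
  pos 2: 10010 XOR 11101 = 01111
  pos 3: 11110 XOR 11101 = 00011
  pos 6: 11100 XOR 11101 = 00001
Remainder = 0100 (nonzero — an error is detected).

0100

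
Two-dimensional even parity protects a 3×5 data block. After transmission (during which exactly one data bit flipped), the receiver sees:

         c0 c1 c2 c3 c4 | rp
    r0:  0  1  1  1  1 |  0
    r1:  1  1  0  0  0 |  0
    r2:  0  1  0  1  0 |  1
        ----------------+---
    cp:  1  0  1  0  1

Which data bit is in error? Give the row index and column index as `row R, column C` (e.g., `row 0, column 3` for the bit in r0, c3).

Recompute each row's even parity and compare to rp:
  r0: data parity 0, sent rp 0 → ok
  r1: data parity 0, sent rp 0 → ok
  r2: data parity 0, sent rp 1 → mismatch
Recompute each column's even parity and compare to cp:
  c0: data parity 1, sent cp 1 → ok
  c1: data parity 1, sent cp 0 → mismatch
  c2: data parity 1, sent cp 1 → ok
  c3: data parity 0, sent cp 0 → ok
  c4: data parity 1, sent cp 1 → ok
Exactly one row (r2) and one column (c1) fail → the flipped bit is at their intersection.

row 2, column 1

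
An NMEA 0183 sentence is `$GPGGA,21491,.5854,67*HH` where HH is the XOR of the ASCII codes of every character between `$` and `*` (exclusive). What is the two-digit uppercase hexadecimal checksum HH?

XOR the ASCII codes of the payload characters:
  'G' = 0x47 → acc = 0x47
  'P' = 0x50 → acc = 0x17
  'G' = 0x47 → acc = 0x50
  'G' = 0x47 → acc = 0x17
  'A' = 0x41 → acc = 0x56
  ',' = 0x2C → acc = 0x7A
  '2' = 0x32 → acc = 0x48
  '1' = 0x31 → acc = 0x79
  '4' = 0x34 → acc = 0x4D
  '9' = 0x39 → acc = 0x74
  '1' = 0x31 → acc = 0x45
  ',' = 0x2C → acc = 0x69
  '.' = 0x2E → acc = 0x47
  '5' = 0x35 → acc = 0x72
  '8' = 0x38 → acc = 0x4A
  '5' = 0x35 → acc = 0x7F
  '4' = 0x34 → acc = 0x4B
  ',' = 0x2C → acc = 0x67
  '6' = 0x36 → acc = 0x51
  '7' = 0x37 → acc = 0x66
Checksum = 0x66.

66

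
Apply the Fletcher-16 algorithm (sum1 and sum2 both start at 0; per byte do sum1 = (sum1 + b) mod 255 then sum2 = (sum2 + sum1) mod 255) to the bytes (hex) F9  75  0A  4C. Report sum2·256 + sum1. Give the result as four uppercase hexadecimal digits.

A8C5

Running sums (mod 255):
  after byte 0 (F9): sum1=249, sum2=249
  after byte 1 (75): sum1=111, sum2=105
  after byte 2 (0A): sum1=121, sum2=226
  after byte 3 (4C): sum1=197, sum2=168
Checksum = sum2·256 + sum1 = 168·256 + 197 = 43205 = 0xA8C5.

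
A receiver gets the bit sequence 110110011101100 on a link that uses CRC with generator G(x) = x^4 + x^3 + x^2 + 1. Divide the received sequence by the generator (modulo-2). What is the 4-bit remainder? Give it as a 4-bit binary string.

Modulo-2 division of 110110011101100 by 11101:
  pos 0: 11011 XOR 11101 = 00110
  pos 2: 11000 XOR 11101 = 00101
  pos 4: 10111 XOR 11101 = 01010
  pos 5: 10101 XOR 11101 = 01000
  pos 6: 10000 XOR 11101 = 01101
  pos 7: 11011 XOR 11101 = 00110
  pos 9: 11010 XOR 11101 = 00111
Remainder = 1110 (nonzero — an error is detected).

1110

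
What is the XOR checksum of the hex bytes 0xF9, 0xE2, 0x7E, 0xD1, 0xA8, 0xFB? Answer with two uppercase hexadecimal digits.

XOR the bytes together:
  start with 0xF9
  0xF9 ⊕ 0xE2 = 0x1B
  0x1B ⊕ 0x7E = 0x65
  0x65 ⊕ 0xD1 = 0xB4
  0xB4 ⊕ 0xA8 = 0x1C
  0x1C ⊕ 0xFB = 0xE7

E7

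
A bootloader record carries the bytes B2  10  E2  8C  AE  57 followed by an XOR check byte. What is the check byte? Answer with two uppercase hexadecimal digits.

XOR the bytes together:
  start with 0xB2
  0xB2 ⊕ 0x10 = 0xA2
  0xA2 ⊕ 0xE2 = 0x40
  0x40 ⊕ 0x8C = 0xCC
  0xCC ⊕ 0xAE = 0x62
  0x62 ⊕ 0x57 = 0x35

35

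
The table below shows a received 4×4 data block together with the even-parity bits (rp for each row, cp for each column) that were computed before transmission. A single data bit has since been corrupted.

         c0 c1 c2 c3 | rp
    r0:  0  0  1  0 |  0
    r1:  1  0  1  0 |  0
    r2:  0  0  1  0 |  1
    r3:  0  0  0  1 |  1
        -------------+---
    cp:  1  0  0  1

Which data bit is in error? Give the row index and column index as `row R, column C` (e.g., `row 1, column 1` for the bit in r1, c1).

row 0, column 2

Recompute each row's even parity and compare to rp:
  r0: data parity 1, sent rp 0 → mismatch
  r1: data parity 0, sent rp 0 → ok
  r2: data parity 1, sent rp 1 → ok
  r3: data parity 1, sent rp 1 → ok
Recompute each column's even parity and compare to cp:
  c0: data parity 1, sent cp 1 → ok
  c1: data parity 0, sent cp 0 → ok
  c2: data parity 1, sent cp 0 → mismatch
  c3: data parity 1, sent cp 1 → ok
Exactly one row (r0) and one column (c2) fail → the flipped bit is at their intersection.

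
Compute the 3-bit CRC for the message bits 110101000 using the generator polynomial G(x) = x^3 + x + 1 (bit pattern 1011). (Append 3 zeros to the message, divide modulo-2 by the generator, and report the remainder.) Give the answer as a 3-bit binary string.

010

Append 3 zeros: 110101000000. Divide by 1011 (XOR where the leading bit is 1):
  pos 0: 1101 XOR 1011 = 0110
  pos 1: 1100 XOR 1011 = 0111
  pos 2: 1111 XOR 1011 = 0100
  pos 3: 1000 XOR 1011 = 0011
  pos 5: 1100 XOR 1011 = 0111
  pos 6: 1110 XOR 1011 = 0101
  pos 7: 1010 XOR 1011 = 0001
Remainder (last 3 bits) = 010. This is the CRC / FCS.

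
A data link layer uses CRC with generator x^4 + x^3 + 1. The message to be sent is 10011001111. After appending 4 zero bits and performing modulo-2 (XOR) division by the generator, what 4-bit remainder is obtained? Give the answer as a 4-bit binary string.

0001

Append 4 zeros: 100110011110000. Divide by 11001 (XOR where the leading bit is 1):
  pos 0: 10011 XOR 11001 = 01010
  pos 1: 10100 XOR 11001 = 01101
  pos 2: 11010 XOR 11001 = 00011
  pos 5: 11111 XOR 11001 = 00110
  pos 7: 11010 XOR 11001 = 00011
  pos 10: 11000 XOR 11001 = 00001
Remainder (last 4 bits) = 0001. This is the CRC / FCS.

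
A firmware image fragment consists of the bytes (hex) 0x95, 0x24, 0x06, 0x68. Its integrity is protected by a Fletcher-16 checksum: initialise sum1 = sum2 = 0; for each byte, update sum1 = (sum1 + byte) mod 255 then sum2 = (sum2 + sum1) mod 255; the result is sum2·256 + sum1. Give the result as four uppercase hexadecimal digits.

3728

Running sums (mod 255):
  after byte 0 (0x95): sum1=149, sum2=149
  after byte 1 (0x24): sum1=185, sum2=79
  after byte 2 (0x06): sum1=191, sum2=15
  after byte 3 (0x68): sum1=40, sum2=55
Checksum = sum2·256 + sum1 = 55·256 + 40 = 14120 = 0x3728.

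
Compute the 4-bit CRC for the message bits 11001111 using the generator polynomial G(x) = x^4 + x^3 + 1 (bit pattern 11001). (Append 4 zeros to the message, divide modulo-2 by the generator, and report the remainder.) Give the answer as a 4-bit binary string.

1101

Append 4 zeros: 110011110000. Divide by 11001 (XOR where the leading bit is 1):
  pos 0: 11001 XOR 11001 = 00000
  pos 5: 11100 XOR 11001 = 00101
  pos 7: 10100 XOR 11001 = 01101
Remainder (last 4 bits) = 1101. This is the CRC / FCS.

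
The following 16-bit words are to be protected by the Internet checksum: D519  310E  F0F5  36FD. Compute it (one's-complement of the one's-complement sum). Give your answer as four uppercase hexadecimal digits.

D1E4

One's-complement addition (fold any carry out of bit 15 back into bit 0):
  0xD519 + 0x310E = 0x10627 → wrap carry → 0x0628
  0x0628 + 0xF0F5 = 0x0F71D
  0xF71D + 0x36FD = 0x12E1A → wrap carry → 0x2E1B
One's-complement sum = 0x2E1B.
Checksum = ~0x2E1B & 0xFFFF = 0xD1E4.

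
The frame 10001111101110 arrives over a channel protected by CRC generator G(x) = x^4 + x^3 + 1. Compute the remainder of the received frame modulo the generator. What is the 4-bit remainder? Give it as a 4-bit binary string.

0000

Modulo-2 division of 10001111101110 by 11001:
  pos 0: 10001 XOR 11001 = 01000
  pos 1: 10001 XOR 11001 = 01000
  pos 2: 10001 XOR 11001 = 01000
  pos 3: 10001 XOR 11001 = 01000
  pos 4: 10001 XOR 11001 = 01000
  pos 5: 10000 XOR 11001 = 01001
  pos 6: 10011 XOR 11001 = 01010
  pos 7: 10101 XOR 11001 = 01100
  pos 8: 11001 XOR 11001 = 00000
Remainder = 0000 (zero — the frame passes the CRC check).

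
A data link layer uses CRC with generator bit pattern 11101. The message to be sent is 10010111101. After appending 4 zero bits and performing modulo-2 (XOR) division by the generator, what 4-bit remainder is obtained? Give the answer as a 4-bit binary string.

1000

Append 4 zeros: 100101111010000. Divide by 11101 (XOR where the leading bit is 1):
  pos 0: 10010 XOR 11101 = 01111
  pos 1: 11111 XOR 11101 = 00010
  pos 4: 10111 XOR 11101 = 01010
  pos 5: 10100 XOR 11101 = 01001
  pos 6: 10011 XOR 11101 = 01110
  pos 7: 11100 XOR 11101 = 00001
Remainder (last 4 bits) = 1000. This is the CRC / FCS.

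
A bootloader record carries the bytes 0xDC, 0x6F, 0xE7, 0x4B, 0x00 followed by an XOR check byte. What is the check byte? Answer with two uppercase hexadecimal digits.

XOR the bytes together:
  start with 0xDC
  0xDC ⊕ 0x6F = 0xB3
  0xB3 ⊕ 0xE7 = 0x54
  0x54 ⊕ 0x4B = 0x1F
  0x1F ⊕ 0x00 = 0x1F

1F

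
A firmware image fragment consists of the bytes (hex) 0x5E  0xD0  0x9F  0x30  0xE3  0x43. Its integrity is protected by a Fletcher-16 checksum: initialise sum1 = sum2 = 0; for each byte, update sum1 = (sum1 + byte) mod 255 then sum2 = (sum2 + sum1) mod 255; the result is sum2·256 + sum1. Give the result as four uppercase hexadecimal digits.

Running sums (mod 255):
  after byte 0 (0x5E): sum1=94, sum2=94
  after byte 1 (0xD0): sum1=47, sum2=141
  after byte 2 (0x9F): sum1=206, sum2=92
  after byte 3 (0x30): sum1=254, sum2=91
  after byte 4 (0xE3): sum1=226, sum2=62
  after byte 5 (0x43): sum1=38, sum2=100
Checksum = sum2·256 + sum1 = 100·256 + 38 = 25638 = 0x6426.

6426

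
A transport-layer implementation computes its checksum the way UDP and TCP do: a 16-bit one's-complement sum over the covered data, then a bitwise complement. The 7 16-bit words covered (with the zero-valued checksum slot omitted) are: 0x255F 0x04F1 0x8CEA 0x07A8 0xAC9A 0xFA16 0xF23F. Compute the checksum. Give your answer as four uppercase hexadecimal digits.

One's-complement addition (fold any carry out of bit 15 back into bit 0):
  0x255F + 0x04F1 = 0x02A50
  0x2A50 + 0x8CEA = 0x0B73A
  0xB73A + 0x07A8 = 0x0BEE2
  0xBEE2 + 0xAC9A = 0x16B7C → wrap carry → 0x6B7D
  0x6B7D + 0xFA16 = 0x16593 → wrap carry → 0x6594
  0x6594 + 0xF23F = 0x157D3 → wrap carry → 0x57D4
One's-complement sum = 0x57D4.
Checksum = ~0x57D4 & 0xFFFF = 0xA82B.

A82B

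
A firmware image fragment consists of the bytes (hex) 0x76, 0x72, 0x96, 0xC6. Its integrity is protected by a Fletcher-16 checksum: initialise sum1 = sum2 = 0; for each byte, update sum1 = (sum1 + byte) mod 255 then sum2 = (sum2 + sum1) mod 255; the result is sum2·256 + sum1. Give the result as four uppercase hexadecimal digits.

2546

Running sums (mod 255):
  after byte 0 (0x76): sum1=118, sum2=118
  after byte 1 (0x72): sum1=232, sum2=95
  after byte 2 (0x96): sum1=127, sum2=222
  after byte 3 (0xC6): sum1=70, sum2=37
Checksum = sum2·256 + sum1 = 37·256 + 70 = 9542 = 0x2546.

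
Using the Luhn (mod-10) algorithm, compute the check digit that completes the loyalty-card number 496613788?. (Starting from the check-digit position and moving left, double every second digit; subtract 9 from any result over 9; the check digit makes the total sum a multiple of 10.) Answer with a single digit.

Partial digits right→left: 8 8 7 3 1 6 6 9 4
Double every second digit counting from the check-digit position (so the 1st, 3rd, 5th, ... of the partial from the right).
  doubled (with −9 where >9): 7 5 2 3 8 → sum 25
  kept as-is: 8 3 6 9 → sum 26
Total = 25 + 26 = 51.
Check digit = (10 − (51 mod 10)) mod 10 = 9.

9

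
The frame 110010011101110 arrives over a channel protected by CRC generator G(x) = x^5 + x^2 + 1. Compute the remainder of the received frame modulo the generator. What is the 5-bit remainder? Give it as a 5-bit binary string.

00101

Modulo-2 division of 110010011101110 by 100101:
  pos 0: 110010 XOR 100101 = 010111
  pos 1: 101110 XOR 100101 = 001011
  pos 3: 101111 XOR 100101 = 001010
  pos 5: 101010 XOR 100101 = 001111
  pos 7: 111111 XOR 100101 = 011010
  pos 8: 110101 XOR 100101 = 010000
  pos 9: 100000 XOR 100101 = 000101
Remainder = 00101 (nonzero — an error is detected).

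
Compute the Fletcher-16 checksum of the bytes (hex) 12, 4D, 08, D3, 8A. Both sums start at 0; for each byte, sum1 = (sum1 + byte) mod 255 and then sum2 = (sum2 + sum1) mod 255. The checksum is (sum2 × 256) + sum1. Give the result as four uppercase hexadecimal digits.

Running sums (mod 255):
  after byte 0 (12): sum1=18, sum2=18
  after byte 1 (4D): sum1=95, sum2=113
  after byte 2 (08): sum1=103, sum2=216
  after byte 3 (D3): sum1=59, sum2=20
  after byte 4 (8A): sum1=197, sum2=217
Checksum = sum2·256 + sum1 = 217·256 + 197 = 55749 = 0xD9C5.

D9C5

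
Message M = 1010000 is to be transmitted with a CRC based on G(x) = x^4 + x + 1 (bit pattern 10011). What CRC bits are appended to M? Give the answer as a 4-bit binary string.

0010

Append 4 zeros: 10100000000. Divide by 10011 (XOR where the leading bit is 1):
  pos 0: 10100 XOR 10011 = 00111
  pos 2: 11100 XOR 10011 = 01111
  pos 3: 11110 XOR 10011 = 01101
  pos 4: 11010 XOR 10011 = 01001
  pos 5: 10010 XOR 10011 = 00001
Remainder (last 4 bits) = 0010. This is the CRC / FCS.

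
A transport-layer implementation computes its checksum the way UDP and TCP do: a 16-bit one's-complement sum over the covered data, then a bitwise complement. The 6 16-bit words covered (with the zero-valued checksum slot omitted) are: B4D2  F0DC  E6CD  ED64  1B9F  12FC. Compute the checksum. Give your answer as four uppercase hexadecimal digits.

One's-complement addition (fold any carry out of bit 15 back into bit 0):
  0xB4D2 + 0xF0DC = 0x1A5AE → wrap carry → 0xA5AF
  0xA5AF + 0xE6CD = 0x18C7C → wrap carry → 0x8C7D
  0x8C7D + 0xED64 = 0x179E1 → wrap carry → 0x79E2
  0x79E2 + 0x1B9F = 0x09581
  0x9581 + 0x12FC = 0x0A87D
One's-complement sum = 0xA87D.
Checksum = ~0xA87D & 0xFFFF = 0x5782.

5782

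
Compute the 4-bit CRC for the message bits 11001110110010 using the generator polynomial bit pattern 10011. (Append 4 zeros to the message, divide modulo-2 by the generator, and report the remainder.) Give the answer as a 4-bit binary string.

0011

Append 4 zeros: 110011101100100000. Divide by 10011 (XOR where the leading bit is 1):
  pos 0: 11001 XOR 10011 = 01010
  pos 1: 10101 XOR 10011 = 00110
  pos 3: 11010 XOR 10011 = 01001
  pos 4: 10011 XOR 10011 = 00000
  pos 9: 10010 XOR 10011 = 00001
  pos 13: 10000 XOR 10011 = 00011
Remainder (last 4 bits) = 0011. This is the CRC / FCS.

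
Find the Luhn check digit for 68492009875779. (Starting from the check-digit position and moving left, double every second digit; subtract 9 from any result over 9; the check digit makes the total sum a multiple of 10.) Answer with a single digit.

Partial digits right→left: 9 7 7 5 7 8 9 0 0 2 9 4 8 6
Double every second digit counting from the check-digit position (so the 1st, 3rd, 5th, ... of the partial from the right).
  doubled (with −9 where >9): 9 5 5 9 0 9 7 → sum 44
  kept as-is: 7 5 8 0 2 4 6 → sum 32
Total = 44 + 32 = 76.
Check digit = (10 − (76 mod 10)) mod 10 = 4.

4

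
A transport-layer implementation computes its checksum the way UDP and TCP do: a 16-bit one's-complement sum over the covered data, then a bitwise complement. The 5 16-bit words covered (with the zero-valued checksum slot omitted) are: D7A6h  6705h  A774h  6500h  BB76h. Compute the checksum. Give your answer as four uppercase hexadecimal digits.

One's-complement addition (fold any carry out of bit 15 back into bit 0):
  0xD7A6 + 0x6705 = 0x13EAB → wrap carry → 0x3EAC
  0x3EAC + 0xA774 = 0x0E620
  0xE620 + 0x6500 = 0x14B20 → wrap carry → 0x4B21
  0x4B21 + 0xBB76 = 0x10697 → wrap carry → 0x0698
One's-complement sum = 0x0698.
Checksum = ~0x0698 & 0xFFFF = 0xF967.

F967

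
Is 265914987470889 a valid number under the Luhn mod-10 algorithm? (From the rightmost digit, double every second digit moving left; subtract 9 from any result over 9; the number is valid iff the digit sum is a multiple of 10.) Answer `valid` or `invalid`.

valid

From the right, keep odd positions and double even positions (subtract 9 from any doubled value over 9):
  doubled (positions 2,4,...): 7 0 8 7 8 9 3 → sum 42
  kept (positions 1,3,...): 9 8 7 7 9 1 5 2 → sum 48
Total = 90.
90 mod 10 = 0, so the number is valid.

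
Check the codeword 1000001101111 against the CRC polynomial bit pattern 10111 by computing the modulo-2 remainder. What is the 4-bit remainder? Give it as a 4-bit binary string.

0100

Modulo-2 division of 1000001101111 by 10111:
  pos 0: 10000 XOR 10111 = 00111
  pos 2: 11101 XOR 10111 = 01010
  pos 3: 10101 XOR 10111 = 00010
  pos 6: 10011 XOR 10111 = 00100
  pos 8: 10011 XOR 10111 = 00100
Remainder = 0100 (nonzero — an error is detected).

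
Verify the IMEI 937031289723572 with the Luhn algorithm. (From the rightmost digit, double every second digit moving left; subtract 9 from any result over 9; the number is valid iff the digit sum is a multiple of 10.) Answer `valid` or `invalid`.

valid

From the right, keep odd positions and double even positions (subtract 9 from any doubled value over 9):
  doubled (positions 2,4,...): 5 6 5 7 2 0 6 → sum 31
  kept (positions 1,3,...): 2 5 2 9 2 3 7 9 → sum 39
Total = 70.
70 mod 10 = 0, so the number is valid.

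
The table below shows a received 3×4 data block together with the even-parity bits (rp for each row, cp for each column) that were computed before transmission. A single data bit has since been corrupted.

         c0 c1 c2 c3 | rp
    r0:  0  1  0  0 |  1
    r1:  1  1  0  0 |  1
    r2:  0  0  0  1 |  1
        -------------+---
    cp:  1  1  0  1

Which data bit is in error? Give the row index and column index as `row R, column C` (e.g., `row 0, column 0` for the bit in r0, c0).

Recompute each row's even parity and compare to rp:
  r0: data parity 1, sent rp 1 → ok
  r1: data parity 0, sent rp 1 → mismatch
  r2: data parity 1, sent rp 1 → ok
Recompute each column's even parity and compare to cp:
  c0: data parity 1, sent cp 1 → ok
  c1: data parity 0, sent cp 1 → mismatch
  c2: data parity 0, sent cp 0 → ok
  c3: data parity 1, sent cp 1 → ok
Exactly one row (r1) and one column (c1) fail → the flipped bit is at their intersection.

row 1, column 1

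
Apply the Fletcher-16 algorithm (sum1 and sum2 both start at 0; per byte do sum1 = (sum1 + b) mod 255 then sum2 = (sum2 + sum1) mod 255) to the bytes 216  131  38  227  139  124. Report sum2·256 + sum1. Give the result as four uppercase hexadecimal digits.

7E6E

Running sums (mod 255):
  after byte 0 (216): sum1=216, sum2=216
  after byte 1 (131): sum1=92, sum2=53
  after byte 2 (38): sum1=130, sum2=183
  after byte 3 (227): sum1=102, sum2=30
  after byte 4 (139): sum1=241, sum2=16
  after byte 5 (124): sum1=110, sum2=126
Checksum = sum2·256 + sum1 = 126·256 + 110 = 32366 = 0x7E6E.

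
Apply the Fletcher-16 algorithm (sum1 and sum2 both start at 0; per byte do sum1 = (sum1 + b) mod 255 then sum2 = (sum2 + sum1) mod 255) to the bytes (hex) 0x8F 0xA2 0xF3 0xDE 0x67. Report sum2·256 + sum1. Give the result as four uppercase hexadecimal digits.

Running sums (mod 255):
  after byte 0 (0x8F): sum1=143, sum2=143
  after byte 1 (0xA2): sum1=50, sum2=193
  after byte 2 (0xF3): sum1=38, sum2=231
  after byte 3 (0xDE): sum1=5, sum2=236
  after byte 4 (0x67): sum1=108, sum2=89
Checksum = sum2·256 + sum1 = 89·256 + 108 = 22892 = 0x596C.

596C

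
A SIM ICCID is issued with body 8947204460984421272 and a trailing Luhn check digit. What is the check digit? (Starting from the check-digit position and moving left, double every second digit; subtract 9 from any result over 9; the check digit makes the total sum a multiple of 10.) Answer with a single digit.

Partial digits right→left: 2 7 2 1 2 4 4 8 9 0 6 4 4 0 2 7 4 9 8
Double every second digit counting from the check-digit position (so the 1st, 3rd, 5th, ... of the partial from the right).
  doubled (with −9 where >9): 4 4 4 8 9 3 8 4 8 7 → sum 59
  kept as-is: 7 1 4 8 0 4 0 7 9 → sum 40
Total = 59 + 40 = 99.
Check digit = (10 − (99 mod 10)) mod 10 = 1.

1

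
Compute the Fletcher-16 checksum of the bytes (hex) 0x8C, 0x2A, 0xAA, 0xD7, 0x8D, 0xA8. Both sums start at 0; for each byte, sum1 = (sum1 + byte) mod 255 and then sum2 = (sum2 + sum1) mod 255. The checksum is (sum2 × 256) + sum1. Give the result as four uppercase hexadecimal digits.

146F

Running sums (mod 255):
  after byte 0 (0x8C): sum1=140, sum2=140
  after byte 1 (0x2A): sum1=182, sum2=67
  after byte 2 (0xAA): sum1=97, sum2=164
  after byte 3 (0xD7): sum1=57, sum2=221
  after byte 4 (0x8D): sum1=198, sum2=164
  after byte 5 (0xA8): sum1=111, sum2=20
Checksum = sum2·256 + sum1 = 20·256 + 111 = 5231 = 0x146F.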